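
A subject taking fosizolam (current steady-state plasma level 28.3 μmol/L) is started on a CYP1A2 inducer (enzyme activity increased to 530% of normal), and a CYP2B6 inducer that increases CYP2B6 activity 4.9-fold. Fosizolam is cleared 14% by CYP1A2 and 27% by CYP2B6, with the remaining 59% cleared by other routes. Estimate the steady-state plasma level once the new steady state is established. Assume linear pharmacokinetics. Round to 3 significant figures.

The CYP1A2 pathway (14% of clearance) rises to 5.3× activity: 0.14 × 5.3 = 0.742.
The CYP2B6 pathway (27% of clearance) is boosted to 4.9× activity: 0.27 × 4.9 = 1.323.
Non-CYP routes (59%) are unchanged.
New clearance relative to baseline: 0.742 + 1.323 + 0.59 = 2.655.
New steady-state plasma level = 28.3 / 2.655 = 10.7 μmol/L (concentration scales inversely with clearance).

10.7 μmol/L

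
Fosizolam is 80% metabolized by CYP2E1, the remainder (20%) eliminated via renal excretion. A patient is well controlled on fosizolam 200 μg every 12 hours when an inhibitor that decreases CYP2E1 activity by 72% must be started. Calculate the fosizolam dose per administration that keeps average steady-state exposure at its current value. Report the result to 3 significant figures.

The CYP2E1 pathway (80% of clearance) falls to 0.28× activity: 0.8 × 0.28 = 0.224.
Non-CYP routes (20%) are unchanged.
Relative clearance = 0.224 + 0.2 = 0.424.
To maintain the same steady-state level, dose must scale with clearance: new dose = 200 × 0.424 = 84.8 μg.

84.8 μg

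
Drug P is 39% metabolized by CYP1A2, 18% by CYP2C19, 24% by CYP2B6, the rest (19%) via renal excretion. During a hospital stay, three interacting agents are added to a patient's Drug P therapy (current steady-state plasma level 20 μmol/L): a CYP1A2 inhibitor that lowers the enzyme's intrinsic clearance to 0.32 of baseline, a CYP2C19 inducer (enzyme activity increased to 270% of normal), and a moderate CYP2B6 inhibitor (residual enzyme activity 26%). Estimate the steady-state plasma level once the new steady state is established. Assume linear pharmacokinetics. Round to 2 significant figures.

CYP1A2: 0.39 × 0.32 = 0.1248
CYP2C19: 0.18 × 2.7 = 0.486
CYP2B6: 0.24 × 0.26 = 0.0624
Other: 0.19 (unchanged)
New clearance relative to baseline: 0.1248 + 0.486 + 0.0624 + 0.19 = 0.8632.
Dividing the baseline by the relative clearance: 20 / 0.8632 = 23 μmol/L.

23 μmol/L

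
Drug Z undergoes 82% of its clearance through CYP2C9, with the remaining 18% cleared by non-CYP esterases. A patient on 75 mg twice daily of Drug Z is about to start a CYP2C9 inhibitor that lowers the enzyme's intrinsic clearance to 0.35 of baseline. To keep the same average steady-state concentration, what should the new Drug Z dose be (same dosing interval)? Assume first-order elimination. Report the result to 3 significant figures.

CYP2C9: 0.82 × 0.35 = 0.287
Other: 0.18 (unchanged)
CL_new/CL_old = 0.287 + 0.18 = 0.467.
Exposure is unchanged when dose changes in proportion to clearance. New dose = 75 mg × 0.467 = 35.0 mg.

35.0 mg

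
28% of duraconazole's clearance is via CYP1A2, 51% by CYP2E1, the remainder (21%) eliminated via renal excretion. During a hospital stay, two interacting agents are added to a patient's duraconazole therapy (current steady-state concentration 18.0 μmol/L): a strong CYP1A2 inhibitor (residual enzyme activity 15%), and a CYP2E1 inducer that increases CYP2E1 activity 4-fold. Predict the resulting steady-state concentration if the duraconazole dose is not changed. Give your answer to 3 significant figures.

CYP1A2: 0.28 × 0.15 = 0.042
CYP2E1: 0.51 × 4 = 2.04
Other: 0.21 (unchanged)
New clearance relative to baseline: 0.042 + 2.04 + 0.21 = 2.292.
Dividing the baseline by the relative clearance: 18.0 / 2.292 = 7.85 μmol/L.

7.85 μmol/L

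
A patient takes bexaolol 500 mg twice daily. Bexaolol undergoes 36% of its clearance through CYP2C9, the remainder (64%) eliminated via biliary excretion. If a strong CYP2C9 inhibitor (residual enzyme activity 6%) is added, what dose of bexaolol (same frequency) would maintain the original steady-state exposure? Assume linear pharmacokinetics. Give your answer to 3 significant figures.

The CYP2C9 pathway (36% of clearance) falls to 0.06× activity: 0.36 × 0.06 = 0.0216.
Non-CYP routes (64%) are unchanged.
CL_new/CL_old = 0.0216 + 0.64 = 0.6616.
Exposure is unchanged when dose changes in proportion to clearance. New dose = 500 mg × 0.6616 = 331 mg.

331 mg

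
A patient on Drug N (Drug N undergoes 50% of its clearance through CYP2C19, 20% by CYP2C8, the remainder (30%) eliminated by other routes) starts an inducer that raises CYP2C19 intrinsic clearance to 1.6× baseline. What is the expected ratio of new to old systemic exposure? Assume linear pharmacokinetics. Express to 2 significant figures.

The CYP2C19 pathway (50% of clearance) increases to 1.6× activity: 0.5 × 1.6 = 0.8.
CYP2C8 (20%) and the residual 30% are unaffected.
New clearance relative to baseline: 0.8 + 0.2 + 0.3 = 1.3.
Systemic exposure ratio = CL_old/CL_new = 1 / 1.3 = 0.77.

0.77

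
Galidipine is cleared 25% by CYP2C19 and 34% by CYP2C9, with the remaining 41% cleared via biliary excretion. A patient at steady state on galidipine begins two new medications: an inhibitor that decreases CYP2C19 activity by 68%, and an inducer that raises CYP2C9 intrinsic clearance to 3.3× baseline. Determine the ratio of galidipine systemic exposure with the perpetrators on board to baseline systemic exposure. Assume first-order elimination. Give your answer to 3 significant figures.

0.620

The CYP2C19 pathway (25% of clearance) is reduced to 0.32× activity: 0.25 × 0.32 = 0.08.
The CYP2C9 pathway (34% of clearance) rises to 3.3× activity: 0.34 × 3.3 = 1.122.
Non-CYP routes (41%) are unchanged.
New clearance relative to baseline: 0.08 + 1.122 + 0.41 = 1.612.
Systemic exposure ∝ 1/CL: fold-change = 1 / 1.612 = 0.620.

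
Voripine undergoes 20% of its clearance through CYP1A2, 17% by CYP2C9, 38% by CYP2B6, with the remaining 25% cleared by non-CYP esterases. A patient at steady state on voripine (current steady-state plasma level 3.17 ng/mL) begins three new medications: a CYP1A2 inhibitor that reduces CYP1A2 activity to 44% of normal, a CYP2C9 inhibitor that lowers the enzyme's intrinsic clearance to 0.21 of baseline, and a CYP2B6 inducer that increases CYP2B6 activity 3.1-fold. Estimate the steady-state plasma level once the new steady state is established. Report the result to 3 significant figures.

CYP1A2: 0.2 × 0.44 = 0.088
CYP2C9: 0.17 × 0.21 = 0.0357
CYP2B6: 0.38 × 3.1 = 1.178
Other: 0.25 (unchanged)
CL_new/CL_old = 0.088 + 0.0357 + 1.178 + 0.25 = 1.5517.
Steady-state plasma level ∝ 1/CL: new value = 3.17 / 1.5517 = 2.04 ng/mL.

2.04 ng/mL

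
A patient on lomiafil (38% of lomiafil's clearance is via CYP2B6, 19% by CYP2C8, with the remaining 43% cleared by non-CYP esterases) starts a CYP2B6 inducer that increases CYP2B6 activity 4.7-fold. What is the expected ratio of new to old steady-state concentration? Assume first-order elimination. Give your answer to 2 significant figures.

CYP2B6: 0.38 × 4.7 = 1.786
CYP2C8: 0.19 (unchanged)
Other: 0.43 (unchanged)
New clearance relative to baseline: 1.786 + 0.19 + 0.43 = 2.406.
Since steady-state concentration ∝ 1/CL, the ratio is 1 / 2.406 = 0.42.

0.42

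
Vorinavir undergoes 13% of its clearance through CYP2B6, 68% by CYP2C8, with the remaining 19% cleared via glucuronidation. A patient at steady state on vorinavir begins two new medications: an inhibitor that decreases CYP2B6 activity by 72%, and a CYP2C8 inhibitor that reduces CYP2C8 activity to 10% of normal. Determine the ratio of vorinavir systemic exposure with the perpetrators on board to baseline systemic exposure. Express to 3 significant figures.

The CYP2B6 pathway (13% of clearance) falls to 0.28× activity: 0.13 × 0.28 = 0.0364.
The CYP2C8 pathway (68% of clearance) drops to 0.1× activity: 0.68 × 0.1 = 0.068.
The remaining 19% of clearance is unaffected.
Relative clearance = 0.0364 + 0.068 + 0.19 = 0.2944.
Because systemic exposure varies inversely with clearance, the combined effect is 1 / 0.2944 = 3.40.

3.40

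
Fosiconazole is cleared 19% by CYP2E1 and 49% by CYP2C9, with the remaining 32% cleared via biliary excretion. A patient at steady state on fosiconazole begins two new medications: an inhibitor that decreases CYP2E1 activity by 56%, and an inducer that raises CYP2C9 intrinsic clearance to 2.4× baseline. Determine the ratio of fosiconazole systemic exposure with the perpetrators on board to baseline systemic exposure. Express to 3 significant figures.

0.633

The CYP2E1 pathway (19% of clearance) falls to 0.44× activity: 0.19 × 0.44 = 0.0836.
The CYP2C9 pathway (49% of clearance) is boosted to 2.4× activity: 0.49 × 2.4 = 1.176.
The remaining 32% of clearance is unaffected.
New clearance relative to baseline: 0.0836 + 1.176 + 0.32 = 1.5796.
Because systemic exposure varies inversely with clearance, the combined effect is 1 / 1.5796 = 0.633.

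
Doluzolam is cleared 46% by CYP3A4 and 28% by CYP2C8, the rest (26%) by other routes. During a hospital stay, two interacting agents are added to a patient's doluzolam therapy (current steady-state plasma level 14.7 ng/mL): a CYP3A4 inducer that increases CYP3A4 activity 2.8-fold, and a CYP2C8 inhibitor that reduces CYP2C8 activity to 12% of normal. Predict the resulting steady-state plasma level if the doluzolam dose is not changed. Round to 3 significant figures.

The CYP3A4 pathway (46% of clearance) rises to 2.8× activity: 0.46 × 2.8 = 1.288.
The CYP2C8 pathway (28% of clearance) is reduced to 0.12× activity: 0.28 × 0.12 = 0.0336.
The remaining 26% of clearance is unaffected.
Relative clearance = 1.288 + 0.0336 + 0.26 = 1.5816.
Dividing the baseline by the relative clearance: 14.7 / 1.5816 = 9.29 ng/mL.

9.29 ng/mL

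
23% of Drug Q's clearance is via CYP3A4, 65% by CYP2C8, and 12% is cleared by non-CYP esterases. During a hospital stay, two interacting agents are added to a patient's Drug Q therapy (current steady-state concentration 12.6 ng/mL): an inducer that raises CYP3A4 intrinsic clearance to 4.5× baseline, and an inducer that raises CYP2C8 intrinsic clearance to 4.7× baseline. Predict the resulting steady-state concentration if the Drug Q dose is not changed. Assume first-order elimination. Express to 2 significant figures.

3.0 ng/mL

The CYP3A4 pathway (23% of clearance) is boosted to 4.5× activity: 0.23 × 4.5 = 1.035.
The CYP2C8 pathway (65% of clearance) is boosted to 4.7× activity: 0.65 × 4.7 = 3.055.
The remaining 12% of clearance is unaffected.
New clearance relative to baseline: 1.035 + 3.055 + 0.12 = 4.21.
Dividing the baseline by the relative clearance: 12.6 / 4.21 = 3.0 ng/mL.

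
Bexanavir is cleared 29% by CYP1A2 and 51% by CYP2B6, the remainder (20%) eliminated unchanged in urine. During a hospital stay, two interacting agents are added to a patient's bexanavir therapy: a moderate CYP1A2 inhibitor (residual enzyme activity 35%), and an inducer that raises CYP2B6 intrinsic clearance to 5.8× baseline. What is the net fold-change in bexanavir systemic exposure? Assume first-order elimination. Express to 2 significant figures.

The CYP1A2 pathway (29% of clearance) falls to 0.35× activity: 0.29 × 0.35 = 0.1015.
The CYP2B6 pathway (51% of clearance) rises to 5.8× activity: 0.51 × 5.8 = 2.958.
Non-CYP routes (20%) are unchanged.
CL_new/CL_old = 0.1015 + 2.958 + 0.2 = 3.2595.
Because systemic exposure varies inversely with clearance, the combined effect is 1 / 3.2595 = 0.31.

0.31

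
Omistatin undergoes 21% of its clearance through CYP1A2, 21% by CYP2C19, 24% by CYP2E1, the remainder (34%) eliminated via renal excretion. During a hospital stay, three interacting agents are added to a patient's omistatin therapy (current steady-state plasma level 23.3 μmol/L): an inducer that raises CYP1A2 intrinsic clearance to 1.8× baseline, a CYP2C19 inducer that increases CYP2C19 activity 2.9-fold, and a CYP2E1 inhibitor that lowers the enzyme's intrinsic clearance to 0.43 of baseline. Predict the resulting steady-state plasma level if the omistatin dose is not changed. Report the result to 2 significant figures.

CYP1A2: 0.21 × 1.8 = 0.378
CYP2C19: 0.21 × 2.9 = 0.609
CYP2E1: 0.24 × 0.43 = 0.1032
Other: 0.34 (unchanged)
CL_new/CL_old = 0.378 + 0.609 + 0.1032 + 0.34 = 1.4302.
Steady-state plasma level ∝ 1/CL: new value = 23.3 / 1.4302 = 16 μmol/L.

16 μmol/L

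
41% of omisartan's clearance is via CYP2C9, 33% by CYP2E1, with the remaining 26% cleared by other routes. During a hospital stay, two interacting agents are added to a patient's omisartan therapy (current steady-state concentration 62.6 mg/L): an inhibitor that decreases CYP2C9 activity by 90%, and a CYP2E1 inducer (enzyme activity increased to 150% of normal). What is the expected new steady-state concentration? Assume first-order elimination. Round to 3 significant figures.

78.6 mg/L

The CYP2C9 pathway (41% of clearance) drops to 0.1× activity: 0.41 × 0.1 = 0.041.
The CYP2E1 pathway (33% of clearance) is boosted to 1.5× activity: 0.33 × 1.5 = 0.495.
Non-CYP routes (26%) are unchanged.
CL_new/CL_old = 0.041 + 0.495 + 0.26 = 0.796.
New steady-state concentration = 62.6 / 0.796 = 78.6 mg/L (concentration scales inversely with clearance).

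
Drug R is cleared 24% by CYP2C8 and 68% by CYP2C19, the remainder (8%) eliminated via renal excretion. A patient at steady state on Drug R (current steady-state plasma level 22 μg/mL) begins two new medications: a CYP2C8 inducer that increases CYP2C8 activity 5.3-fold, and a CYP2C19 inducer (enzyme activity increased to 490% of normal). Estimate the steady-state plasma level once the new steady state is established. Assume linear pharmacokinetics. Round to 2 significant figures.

The CYP2C8 pathway (24% of clearance) is boosted to 5.3× activity: 0.24 × 5.3 = 1.272.
The CYP2C19 pathway (68% of clearance) increases to 4.9× activity: 0.68 × 4.9 = 3.332.
Non-CYP routes (8%) are unchanged.
Relative clearance = 1.272 + 3.332 + 0.08 = 4.684.
Dividing the baseline by the relative clearance: 22 / 4.684 = 4.7 μg/mL.

4.7 μg/mL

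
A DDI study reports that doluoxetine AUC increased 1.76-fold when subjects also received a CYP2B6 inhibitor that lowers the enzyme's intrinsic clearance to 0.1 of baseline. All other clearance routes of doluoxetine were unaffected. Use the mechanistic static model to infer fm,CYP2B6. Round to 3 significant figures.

Let fm be the CYP2B6 fraction. New clearance relative to baseline = fm × 0.1 + (1 − fm).
AUC ratio = 1 / (new CL fraction), so new CL fraction = 1 / 1.76 = 0.5682.
fm × 0.1 + 1 − fm = 0.5682  ⇒  fm × (0.1 − 1) = −0.4318  ⇒  fm = 0.480.

0.480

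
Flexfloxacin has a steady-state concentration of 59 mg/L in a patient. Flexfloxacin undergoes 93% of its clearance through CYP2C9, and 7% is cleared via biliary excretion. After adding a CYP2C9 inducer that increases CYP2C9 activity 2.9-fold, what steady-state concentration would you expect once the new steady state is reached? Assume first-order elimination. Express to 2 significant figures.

21 mg/L

The CYP2C9 pathway (93% of clearance) rises to 2.9× activity: 0.93 × 2.9 = 2.697.
The remaining 7% of clearance is unaffected.
CL_new/CL_old = 2.697 + 0.07 = 2.767.
New steady-state concentration = baseline ÷ relative clearance = 59 / 2.767 = 21 mg/L.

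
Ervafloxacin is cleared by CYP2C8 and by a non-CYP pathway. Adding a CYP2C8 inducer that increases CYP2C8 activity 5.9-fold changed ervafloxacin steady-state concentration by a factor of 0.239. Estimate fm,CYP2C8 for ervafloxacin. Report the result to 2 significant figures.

0.65

CL'/CL = 1 / 0.239 = 4.184
5.9·fm + (1 − fm) = 4.184
fm = (4.184 − 1) / (5.9 − 1) = 0.65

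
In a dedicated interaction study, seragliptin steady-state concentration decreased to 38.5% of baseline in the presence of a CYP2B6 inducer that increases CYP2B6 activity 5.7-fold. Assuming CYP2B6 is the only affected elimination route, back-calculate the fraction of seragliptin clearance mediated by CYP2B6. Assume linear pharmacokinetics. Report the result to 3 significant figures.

0.340

CL'/CL = 1 / 0.385 = 2.597
5.7·fm + (1 − fm) = 2.597
fm = (2.597 − 1) / (5.7 − 1) = 0.340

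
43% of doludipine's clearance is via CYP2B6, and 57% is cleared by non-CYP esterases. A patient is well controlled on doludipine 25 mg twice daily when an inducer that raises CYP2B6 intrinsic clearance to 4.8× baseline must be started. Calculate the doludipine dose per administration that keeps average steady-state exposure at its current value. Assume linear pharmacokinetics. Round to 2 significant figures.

66 mg

The CYP2B6 pathway (43% of clearance) rises to 4.8× activity: 0.43 × 4.8 = 2.064.
Non-CYP routes (57%) are unchanged.
CL_new/CL_old = 2.064 + 0.57 = 2.634.
Exposure is unchanged when dose changes in proportion to clearance. New dose = 25 mg × 2.634 = 66 mg.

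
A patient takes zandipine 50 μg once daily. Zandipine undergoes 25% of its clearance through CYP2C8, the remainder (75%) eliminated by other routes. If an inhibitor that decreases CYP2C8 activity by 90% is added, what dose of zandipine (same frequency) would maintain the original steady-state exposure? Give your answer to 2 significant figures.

39 μg

The CYP2C8 pathway (25% of clearance) is reduced to 0.1× activity: 0.25 × 0.1 = 0.025.
The remaining 75% of clearance is unaffected.
CL_new/CL_old = 0.025 + 0.75 = 0.775.
Exposure is unchanged when dose changes in proportion to clearance. New dose = 50 μg × 0.775 = 39 μg.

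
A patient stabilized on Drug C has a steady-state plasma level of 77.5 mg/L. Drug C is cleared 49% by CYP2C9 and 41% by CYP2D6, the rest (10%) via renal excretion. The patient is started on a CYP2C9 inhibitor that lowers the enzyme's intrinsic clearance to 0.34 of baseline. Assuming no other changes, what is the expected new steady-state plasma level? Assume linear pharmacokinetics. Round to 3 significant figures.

The CYP2C9 pathway (49% of clearance) is reduced to 0.34× activity: 0.49 × 0.34 = 0.1666.
CYP2D6 (41%) and the residual 10% are unaffected.
New clearance relative to baseline: 0.1666 + 0.41 + 0.1 = 0.6766.
With dosing unchanged, steady-state plasma level scales as 1/CL: 77.5 / 0.6766 = 115 mg/L.

115 mg/L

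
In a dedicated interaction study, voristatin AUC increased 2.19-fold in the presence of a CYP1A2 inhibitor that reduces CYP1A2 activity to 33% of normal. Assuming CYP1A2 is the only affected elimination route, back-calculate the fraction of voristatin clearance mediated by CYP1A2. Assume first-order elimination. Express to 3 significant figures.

0.811

Call the CYP1A2 fraction fm. After the interaction, CL_new/CL_old = fm × 0.33 + (1 − fm).
AUC ratio = 1 / (new CL fraction), so new CL fraction = 1 / 2.19 = 0.4566.
fm × 0.33 + 1 − fm = 0.4566  ⇒  fm × (0.33 − 1) = −0.5434  ⇒  fm = 0.811.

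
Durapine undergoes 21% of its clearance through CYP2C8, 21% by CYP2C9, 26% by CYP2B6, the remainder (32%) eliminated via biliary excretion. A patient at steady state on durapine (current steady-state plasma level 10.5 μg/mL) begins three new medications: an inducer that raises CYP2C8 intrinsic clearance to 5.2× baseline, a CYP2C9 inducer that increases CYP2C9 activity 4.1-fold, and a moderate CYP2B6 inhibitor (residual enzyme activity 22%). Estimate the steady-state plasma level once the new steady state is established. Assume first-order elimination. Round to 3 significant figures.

The CYP2C8 pathway (21% of clearance) is boosted to 5.2× activity: 0.21 × 5.2 = 1.092.
The CYP2C9 pathway (21% of clearance) rises to 4.1× activity: 0.21 × 4.1 = 0.861.
The CYP2B6 pathway (26% of clearance) falls to 0.22× activity: 0.26 × 0.22 = 0.0572.
Non-CYP routes (32%) are unchanged.
CL_new/CL_old = 1.092 + 0.861 + 0.0572 + 0.32 = 2.3302.
New steady-state plasma level = 10.5 / 2.3302 = 4.51 μg/mL (concentration scales inversely with clearance).

4.51 μg/mL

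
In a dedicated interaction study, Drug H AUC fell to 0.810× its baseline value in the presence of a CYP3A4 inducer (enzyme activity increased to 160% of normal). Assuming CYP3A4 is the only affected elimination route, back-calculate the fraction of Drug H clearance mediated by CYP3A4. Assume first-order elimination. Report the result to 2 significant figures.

CL'/CL = 1 / 0.810 = 1.235
1.6·fm + (1 − fm) = 1.235
fm = (1.235 − 1) / (1.6 − 1) = 0.39

0.39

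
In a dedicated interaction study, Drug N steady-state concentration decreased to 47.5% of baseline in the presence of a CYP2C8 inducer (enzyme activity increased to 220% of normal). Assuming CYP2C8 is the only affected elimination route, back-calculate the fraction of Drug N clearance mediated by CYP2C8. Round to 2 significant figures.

0.92

Let fm be the CYP2C8 fraction. New clearance relative to baseline = fm × 2.2 + (1 − fm).
Steady-state concentration ratio = 1 / (new CL fraction), so new CL fraction = 1 / 0.475 = 2.105.
fm × 2.2 + 1 − fm = 2.105  ⇒  fm × (2.2 − 1) = 1.105  ⇒  fm = 0.92.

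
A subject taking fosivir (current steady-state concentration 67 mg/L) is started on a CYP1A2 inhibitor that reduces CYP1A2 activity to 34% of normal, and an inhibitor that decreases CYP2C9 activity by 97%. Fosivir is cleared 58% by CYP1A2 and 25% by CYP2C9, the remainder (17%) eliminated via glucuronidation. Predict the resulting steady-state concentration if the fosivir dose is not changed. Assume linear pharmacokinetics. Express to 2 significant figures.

1.8 × 10² mg/L

CYP1A2: 0.58 × 0.34 = 0.1972
CYP2C9: 0.25 × 0.03 = 0.0075
Other: 0.17 (unchanged)
New clearance relative to baseline: 0.1972 + 0.0075 + 0.17 = 0.3747.
New steady-state concentration = 67 / 0.3747 = 1.8 × 10² mg/L (concentration scales inversely with clearance).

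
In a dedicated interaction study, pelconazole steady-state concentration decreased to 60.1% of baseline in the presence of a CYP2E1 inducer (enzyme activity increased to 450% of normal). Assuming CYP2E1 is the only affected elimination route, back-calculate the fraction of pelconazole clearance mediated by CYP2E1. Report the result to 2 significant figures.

0.19

Let fm be the CYP2E1 fraction. New clearance relative to baseline = fm × 4.5 + (1 − fm).
Steady-state concentration ratio = 1 / (new CL fraction), so new CL fraction = 1 / 0.601 = 1.664.
fm × 4.5 + 1 − fm = 1.664  ⇒  fm × (4.5 − 1) = 0.6639  ⇒  fm = 0.19.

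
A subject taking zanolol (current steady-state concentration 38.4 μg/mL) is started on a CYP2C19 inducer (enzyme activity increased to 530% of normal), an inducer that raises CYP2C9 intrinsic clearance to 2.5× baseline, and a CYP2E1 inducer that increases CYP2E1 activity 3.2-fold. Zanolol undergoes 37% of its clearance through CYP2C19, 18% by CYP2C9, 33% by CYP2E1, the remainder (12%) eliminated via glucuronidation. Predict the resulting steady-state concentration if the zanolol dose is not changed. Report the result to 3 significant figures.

10.7 μg/mL

The CYP2C19 pathway (37% of clearance) is boosted to 5.3× activity: 0.37 × 5.3 = 1.961.
The CYP2C9 pathway (18% of clearance) is boosted to 2.5× activity: 0.18 × 2.5 = 0.45.
The CYP2E1 pathway (33% of clearance) is boosted to 3.2× activity: 0.33 × 3.2 = 1.056.
The remaining 12% of clearance is unaffected.
Relative clearance = 1.961 + 0.45 + 1.056 + 0.12 = 3.587.
Dividing the baseline by the relative clearance: 38.4 / 3.587 = 10.7 μg/mL.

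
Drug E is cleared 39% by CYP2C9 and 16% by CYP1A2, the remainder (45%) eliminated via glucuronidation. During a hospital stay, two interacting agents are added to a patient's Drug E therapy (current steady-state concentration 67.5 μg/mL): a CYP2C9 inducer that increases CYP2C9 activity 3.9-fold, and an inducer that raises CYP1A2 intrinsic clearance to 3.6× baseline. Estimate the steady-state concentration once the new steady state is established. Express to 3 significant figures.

The CYP2C9 pathway (39% of clearance) is boosted to 3.9× activity: 0.39 × 3.9 = 1.521.
The CYP1A2 pathway (16% of clearance) is boosted to 3.6× activity: 0.16 × 3.6 = 0.576.
Non-CYP routes (45%) are unchanged.
CL_new/CL_old = 1.521 + 0.576 + 0.45 = 2.547.
New steady-state concentration = 67.5 / 2.547 = 26.5 μg/mL (concentration scales inversely with clearance).

26.5 μg/mL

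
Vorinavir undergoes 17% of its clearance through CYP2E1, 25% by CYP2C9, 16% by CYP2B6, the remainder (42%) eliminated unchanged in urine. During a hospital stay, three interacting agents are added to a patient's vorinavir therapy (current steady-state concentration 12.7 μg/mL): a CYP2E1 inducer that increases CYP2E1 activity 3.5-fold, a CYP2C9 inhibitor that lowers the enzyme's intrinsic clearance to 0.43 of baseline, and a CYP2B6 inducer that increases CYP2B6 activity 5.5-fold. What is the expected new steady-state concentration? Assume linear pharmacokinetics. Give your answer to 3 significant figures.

The CYP2E1 pathway (17% of clearance) rises to 3.5× activity: 0.17 × 3.5 = 0.595.
The CYP2C9 pathway (25% of clearance) is reduced to 0.43× activity: 0.25 × 0.43 = 0.1075.
The CYP2B6 pathway (16% of clearance) rises to 5.5× activity: 0.16 × 5.5 = 0.88.
Non-CYP routes (42%) are unchanged.
Relative clearance = 0.595 + 0.1075 + 0.88 + 0.42 = 2.0025.
Steady-state concentration ∝ 1/CL: new value = 12.7 / 2.0025 = 6.34 μg/mL.

6.34 μg/mL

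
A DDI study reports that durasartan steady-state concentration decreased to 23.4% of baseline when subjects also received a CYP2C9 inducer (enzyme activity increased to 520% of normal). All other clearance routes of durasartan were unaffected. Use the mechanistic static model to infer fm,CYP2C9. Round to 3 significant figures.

Write x for the fraction cleared via CYP2C9. The observed steady-state concentration change means clearance rose to 1/0.234 = 4.274 of baseline.
Only the CYP2C9 route changed, so 4.274 = x·5.2 + (1 − x), giving x = 0.779.

0.779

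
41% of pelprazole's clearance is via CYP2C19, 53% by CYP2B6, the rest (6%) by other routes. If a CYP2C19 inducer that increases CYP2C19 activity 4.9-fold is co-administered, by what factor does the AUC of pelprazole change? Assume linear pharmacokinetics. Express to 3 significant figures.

CYP2C19: 0.41 × 4.9 = 2.009
CYP2B6: 0.53 (unchanged)
Other: 0.06 (unchanged)
CL_new/CL_old = 2.009 + 0.53 + 0.06 = 2.599.
AUC is inversely proportional to clearance, so the fold-change is 1 / 2.599 = 0.385.

0.385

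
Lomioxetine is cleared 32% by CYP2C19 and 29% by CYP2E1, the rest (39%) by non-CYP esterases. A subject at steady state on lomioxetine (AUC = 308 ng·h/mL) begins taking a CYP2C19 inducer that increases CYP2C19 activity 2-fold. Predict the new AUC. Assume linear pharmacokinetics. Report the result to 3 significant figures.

233 ng·h/mL

CYP2C19: 0.32 × 2 = 0.64
CYP2E1: 0.29 (unchanged)
Other: 0.39 (unchanged)
New clearance relative to baseline: 0.64 + 0.29 + 0.39 = 1.32.
AUC ∝ 1/CL, so new value = 308 / 1.32 = 233 ng·h/mL.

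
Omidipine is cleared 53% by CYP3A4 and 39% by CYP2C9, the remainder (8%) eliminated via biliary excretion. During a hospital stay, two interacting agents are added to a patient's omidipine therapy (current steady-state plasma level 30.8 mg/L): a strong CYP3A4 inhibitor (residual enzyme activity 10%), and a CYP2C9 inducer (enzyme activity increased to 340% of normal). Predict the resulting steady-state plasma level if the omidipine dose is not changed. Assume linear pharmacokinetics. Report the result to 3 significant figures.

The CYP3A4 pathway (53% of clearance) is reduced to 0.1× activity: 0.53 × 0.1 = 0.053.
The CYP2C9 pathway (39% of clearance) rises to 3.4× activity: 0.39 × 3.4 = 1.326.
Non-CYP routes (8%) are unchanged.
New clearance relative to baseline: 0.053 + 1.326 + 0.08 = 1.459.
New steady-state plasma level = 30.8 / 1.459 = 21.1 mg/L (concentration scales inversely with clearance).

21.1 mg/L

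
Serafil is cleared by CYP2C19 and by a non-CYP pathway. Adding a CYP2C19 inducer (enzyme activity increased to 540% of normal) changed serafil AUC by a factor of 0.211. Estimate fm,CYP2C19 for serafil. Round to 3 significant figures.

Call the CYP2C19 fraction fm. After the interaction, CL_new/CL_old = fm × 5.4 + (1 − fm).
AUC ratio = 1 / (new CL fraction), so new CL fraction = 1 / 0.211 = 4.739.
fm × 5.4 + 1 − fm = 4.739  ⇒  fm × (5.4 − 1) = 3.739  ⇒  fm = 0.850.

0.850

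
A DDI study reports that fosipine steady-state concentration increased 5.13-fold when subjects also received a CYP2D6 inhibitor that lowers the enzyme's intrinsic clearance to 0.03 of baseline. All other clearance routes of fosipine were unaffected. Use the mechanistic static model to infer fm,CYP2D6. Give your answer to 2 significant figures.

0.83

Let x = fm,CYP2D6. Because steady-state concentration ∝ 1/CL, relative clearance fell to 1/5.13 = 0.1949.
Setting x·0.03 + (1 − x) = 0.1949 and solving: x = (0.1949 − 1)/(0.03 − 1) = 0.83.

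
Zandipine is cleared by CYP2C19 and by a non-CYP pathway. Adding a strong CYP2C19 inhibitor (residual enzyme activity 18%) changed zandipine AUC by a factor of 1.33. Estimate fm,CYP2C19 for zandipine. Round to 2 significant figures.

0.30

Write x for the fraction cleared via CYP2C19. The observed AUC change means clearance fell to 1/1.33 = 0.7519 of baseline.
Only the CYP2C19 route changed, so 0.7519 = x·0.18 + (1 − x), giving x = 0.30.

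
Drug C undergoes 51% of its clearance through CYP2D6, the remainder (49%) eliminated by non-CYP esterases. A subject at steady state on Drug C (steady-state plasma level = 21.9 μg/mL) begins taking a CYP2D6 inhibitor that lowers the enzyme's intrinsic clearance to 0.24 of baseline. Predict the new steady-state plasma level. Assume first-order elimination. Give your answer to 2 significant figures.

36 μg/mL

CYP2D6: 0.51 × 0.24 = 0.1224
Other: 0.49 (unchanged)
New clearance relative to baseline: 0.1224 + 0.49 = 0.6124.
With dosing unchanged, steady-state plasma level scales as 1/CL: 21.9 / 0.6124 = 36 μg/mL.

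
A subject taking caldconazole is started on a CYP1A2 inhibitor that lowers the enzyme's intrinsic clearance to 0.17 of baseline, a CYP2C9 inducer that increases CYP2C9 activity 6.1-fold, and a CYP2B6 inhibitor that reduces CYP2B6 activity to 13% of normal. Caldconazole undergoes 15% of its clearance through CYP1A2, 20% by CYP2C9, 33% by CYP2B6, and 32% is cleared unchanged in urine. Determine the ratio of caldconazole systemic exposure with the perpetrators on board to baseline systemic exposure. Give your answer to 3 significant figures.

0.622

The CYP1A2 pathway (15% of clearance) drops to 0.17× activity: 0.15 × 0.17 = 0.0255.
The CYP2C9 pathway (20% of clearance) rises to 6.1× activity: 0.2 × 6.1 = 1.22.
The CYP2B6 pathway (33% of clearance) is reduced to 0.13× activity: 0.33 × 0.13 = 0.0429.
The remaining 32% of clearance is unaffected.
New clearance relative to baseline: 0.0255 + 1.22 + 0.0429 + 0.32 = 1.6084.
Net systemic exposure ratio = 1 / 1.6084 = 0.622.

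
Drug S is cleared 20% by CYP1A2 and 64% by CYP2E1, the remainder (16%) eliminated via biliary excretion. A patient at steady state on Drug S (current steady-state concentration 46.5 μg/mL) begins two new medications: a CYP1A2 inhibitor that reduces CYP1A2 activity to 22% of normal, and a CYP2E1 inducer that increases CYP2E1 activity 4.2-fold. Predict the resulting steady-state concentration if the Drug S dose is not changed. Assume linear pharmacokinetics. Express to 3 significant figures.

CYP1A2: 0.2 × 0.22 = 0.044
CYP2E1: 0.64 × 4.2 = 2.688
Other: 0.16 (unchanged)
Relative clearance = 0.044 + 2.688 + 0.16 = 2.892.
New steady-state concentration = 46.5 / 2.892 = 16.1 μg/mL (concentration scales inversely with clearance).

16.1 μg/mL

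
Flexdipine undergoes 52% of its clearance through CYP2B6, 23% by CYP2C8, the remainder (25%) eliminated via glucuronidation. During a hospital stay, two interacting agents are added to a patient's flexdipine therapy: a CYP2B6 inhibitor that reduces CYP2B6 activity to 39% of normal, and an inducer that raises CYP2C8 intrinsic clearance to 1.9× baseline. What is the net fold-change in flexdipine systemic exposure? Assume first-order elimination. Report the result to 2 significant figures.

1.1

CYP2B6: 0.52 × 0.39 = 0.2028
CYP2C8: 0.23 × 1.9 = 0.437
Other: 0.25 (unchanged)
CL_new/CL_old = 0.2028 + 0.437 + 0.25 = 0.8898.
Because systemic exposure varies inversely with clearance, the combined effect is 1 / 0.8898 = 1.1.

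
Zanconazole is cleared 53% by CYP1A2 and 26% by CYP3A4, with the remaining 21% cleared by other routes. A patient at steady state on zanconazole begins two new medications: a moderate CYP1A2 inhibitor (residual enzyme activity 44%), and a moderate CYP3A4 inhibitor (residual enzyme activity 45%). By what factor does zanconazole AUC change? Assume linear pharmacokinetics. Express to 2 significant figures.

1.8

The CYP1A2 pathway (53% of clearance) drops to 0.44× activity: 0.53 × 0.44 = 0.2332.
The CYP3A4 pathway (26% of clearance) drops to 0.45× activity: 0.26 × 0.45 = 0.117.
The remaining 21% of clearance is unaffected.
Relative clearance = 0.2332 + 0.117 + 0.21 = 0.5602.
Because AUC varies inversely with clearance, the combined effect is 1 / 0.5602 = 1.8.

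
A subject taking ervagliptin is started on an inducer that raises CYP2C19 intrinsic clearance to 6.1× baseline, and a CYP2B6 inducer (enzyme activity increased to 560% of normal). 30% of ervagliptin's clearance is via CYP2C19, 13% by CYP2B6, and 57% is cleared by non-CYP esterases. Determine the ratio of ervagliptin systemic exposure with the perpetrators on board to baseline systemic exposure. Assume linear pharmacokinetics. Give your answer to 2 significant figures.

0.32

The CYP2C19 pathway (30% of clearance) increases to 6.1× activity: 0.3 × 6.1 = 1.83.
The CYP2B6 pathway (13% of clearance) rises to 5.6× activity: 0.13 × 5.6 = 0.728.
Non-CYP routes (57%) are unchanged.
CL_new/CL_old = 1.83 + 0.728 + 0.57 = 3.128.
Because systemic exposure varies inversely with clearance, the combined effect is 1 / 3.128 = 0.32.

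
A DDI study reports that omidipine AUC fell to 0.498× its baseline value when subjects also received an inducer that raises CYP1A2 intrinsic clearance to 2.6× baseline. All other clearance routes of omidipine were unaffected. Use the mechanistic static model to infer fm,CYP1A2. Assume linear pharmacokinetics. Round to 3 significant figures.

0.630

Let x = fm,CYP1A2. Because AUC ∝ 1/CL, relative clearance rose to 1/0.498 = 2.008.
Only the CYP1A2 route changed, so 2.008 = x·2.6 + (1 − x), giving x = 0.630.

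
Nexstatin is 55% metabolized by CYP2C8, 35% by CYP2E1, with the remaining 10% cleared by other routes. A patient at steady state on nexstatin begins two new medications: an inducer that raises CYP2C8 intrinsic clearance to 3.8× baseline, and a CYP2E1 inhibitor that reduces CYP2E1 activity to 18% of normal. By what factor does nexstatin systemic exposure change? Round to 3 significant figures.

0.444

The CYP2C8 pathway (55% of clearance) increases to 3.8× activity: 0.55 × 3.8 = 2.09.
The CYP2E1 pathway (35% of clearance) drops to 0.18× activity: 0.35 × 0.18 = 0.063.
The remaining 10% of clearance is unaffected.
Relative clearance = 2.09 + 0.063 + 0.1 = 2.253.
Systemic exposure ∝ 1/CL: fold-change = 1 / 2.253 = 0.444.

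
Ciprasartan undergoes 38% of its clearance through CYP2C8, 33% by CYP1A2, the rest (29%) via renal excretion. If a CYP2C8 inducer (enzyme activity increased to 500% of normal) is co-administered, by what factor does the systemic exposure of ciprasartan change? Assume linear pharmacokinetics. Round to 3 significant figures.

The CYP2C8 pathway (38% of clearance) rises to 5× activity: 0.38 × 5 = 1.9.
CYP1A2 (33%) and the residual 29% are unaffected.
New clearance relative to baseline: 1.9 + 0.33 + 0.29 = 2.52.
Systemic exposure is inversely proportional to clearance, so the fold-change is 1 / 2.52 = 0.397.

0.397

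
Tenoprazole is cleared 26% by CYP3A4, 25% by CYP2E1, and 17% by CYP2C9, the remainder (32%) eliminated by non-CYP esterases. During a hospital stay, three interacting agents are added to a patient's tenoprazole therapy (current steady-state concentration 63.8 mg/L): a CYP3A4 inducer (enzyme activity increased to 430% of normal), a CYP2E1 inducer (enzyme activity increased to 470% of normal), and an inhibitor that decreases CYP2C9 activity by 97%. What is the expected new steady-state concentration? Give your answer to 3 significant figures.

24.4 mg/L

The CYP3A4 pathway (26% of clearance) is boosted to 4.3× activity: 0.26 × 4.3 = 1.118.
The CYP2E1 pathway (25% of clearance) rises to 4.7× activity: 0.25 × 4.7 = 1.175.
The CYP2C9 pathway (17% of clearance) drops to 0.03× activity: 0.17 × 0.03 = 0.0051.
The remaining 32% of clearance is unaffected.
New clearance relative to baseline: 1.118 + 1.175 + 0.0051 + 0.32 = 2.6181.
Dividing the baseline by the relative clearance: 63.8 / 2.6181 = 24.4 mg/L.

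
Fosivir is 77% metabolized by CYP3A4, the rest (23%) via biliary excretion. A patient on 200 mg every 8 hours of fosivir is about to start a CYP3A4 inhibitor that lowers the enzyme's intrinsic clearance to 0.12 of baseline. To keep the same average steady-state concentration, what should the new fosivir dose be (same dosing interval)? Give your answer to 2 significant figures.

64 mg

CYP3A4: 0.77 × 0.12 = 0.0924
Other: 0.23 (unchanged)
CL_new/CL_old = 0.0924 + 0.23 = 0.3224.
Css,avg = (dose rate)/CL, so holding Css fixed requires dose ∝ CL: 200 × 0.3224 = 64 mg.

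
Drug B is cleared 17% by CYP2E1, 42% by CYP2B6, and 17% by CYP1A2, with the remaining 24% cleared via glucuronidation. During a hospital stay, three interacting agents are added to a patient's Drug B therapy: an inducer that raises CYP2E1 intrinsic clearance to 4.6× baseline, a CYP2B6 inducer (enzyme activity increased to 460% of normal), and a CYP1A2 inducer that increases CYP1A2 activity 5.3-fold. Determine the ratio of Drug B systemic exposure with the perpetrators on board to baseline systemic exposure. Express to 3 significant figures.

0.259

CYP2E1: 0.17 × 4.6 = 0.782
CYP2B6: 0.42 × 4.6 = 1.932
CYP1A2: 0.17 × 5.3 = 0.901
Other: 0.24 (unchanged)
CL_new/CL_old = 0.782 + 1.932 + 0.901 + 0.24 = 3.855.
Systemic exposure ∝ 1/CL: fold-change = 1 / 3.855 = 0.259.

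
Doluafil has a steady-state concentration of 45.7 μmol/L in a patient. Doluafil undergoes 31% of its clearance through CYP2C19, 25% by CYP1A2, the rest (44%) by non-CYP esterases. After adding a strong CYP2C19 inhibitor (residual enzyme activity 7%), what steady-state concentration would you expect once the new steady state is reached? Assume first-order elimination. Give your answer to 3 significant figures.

The CYP2C19 pathway (31% of clearance) falls to 0.07× activity: 0.31 × 0.07 = 0.0217.
CYP1A2 (25%) and the residual 44% are unaffected.
New clearance relative to baseline: 0.0217 + 0.25 + 0.44 = 0.7117.
Steady-state concentration ∝ 1/CL, so new value = 45.7 / 0.7117 = 64.2 μmol/L.

64.2 μmol/L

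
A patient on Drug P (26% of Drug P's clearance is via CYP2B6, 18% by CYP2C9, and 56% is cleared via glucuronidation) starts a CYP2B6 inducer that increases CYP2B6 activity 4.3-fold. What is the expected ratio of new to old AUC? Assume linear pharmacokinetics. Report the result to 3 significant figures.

CYP2B6: 0.26 × 4.3 = 1.118
CYP2C9: 0.18 (unchanged)
Other: 0.56 (unchanged)
New clearance relative to baseline: 1.118 + 0.18 + 0.56 = 1.858.
AUC is inversely proportional to clearance, so the fold-change is 1 / 1.858 = 0.538.

0.538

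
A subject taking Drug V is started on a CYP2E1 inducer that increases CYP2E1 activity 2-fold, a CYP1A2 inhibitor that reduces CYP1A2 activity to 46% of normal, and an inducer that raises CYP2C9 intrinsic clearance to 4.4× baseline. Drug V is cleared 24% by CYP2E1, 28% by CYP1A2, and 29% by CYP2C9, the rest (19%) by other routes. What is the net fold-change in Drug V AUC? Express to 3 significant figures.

0.482

CYP2E1: 0.24 × 2 = 0.48
CYP1A2: 0.28 × 0.46 = 0.1288
CYP2C9: 0.29 × 4.4 = 1.276
Other: 0.19 (unchanged)
New clearance relative to baseline: 0.48 + 0.1288 + 1.276 + 0.19 = 2.0748.
AUC ∝ 1/CL: fold-change = 1 / 2.0748 = 0.482.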